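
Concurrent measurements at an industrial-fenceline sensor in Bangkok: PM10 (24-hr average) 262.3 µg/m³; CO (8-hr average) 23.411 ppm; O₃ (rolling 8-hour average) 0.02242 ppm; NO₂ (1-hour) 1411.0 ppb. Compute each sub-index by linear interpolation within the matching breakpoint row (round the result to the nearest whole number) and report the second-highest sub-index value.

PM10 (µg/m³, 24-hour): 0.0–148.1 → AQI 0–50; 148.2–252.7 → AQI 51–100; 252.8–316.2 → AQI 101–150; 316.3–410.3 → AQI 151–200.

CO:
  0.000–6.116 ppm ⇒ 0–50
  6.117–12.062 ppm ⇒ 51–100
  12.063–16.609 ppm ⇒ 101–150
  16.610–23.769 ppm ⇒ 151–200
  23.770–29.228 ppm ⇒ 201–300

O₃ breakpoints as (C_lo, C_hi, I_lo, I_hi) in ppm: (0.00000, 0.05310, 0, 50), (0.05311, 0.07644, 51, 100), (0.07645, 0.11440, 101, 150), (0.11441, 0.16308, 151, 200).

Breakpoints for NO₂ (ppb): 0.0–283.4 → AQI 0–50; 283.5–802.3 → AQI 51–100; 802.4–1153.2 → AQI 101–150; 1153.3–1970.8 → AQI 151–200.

PM10: row 252.8–316.2 (AQI 101–150). (150−101)·(262.3−252.8)/(316.2−252.8) + 101 = 49·9.5/63.4 + 101 ≈ 108.34 → 108.
CO 23.411: bracket 16.610–23.769 → index 151–200; slope 49/7.159, offset 6.801.
AQI = 151 + 49/7.159·6.801 ≈ 197.55 ⇒ 198.
O₃: 0.02242 lies in 0.00000–0.05310, so I_lo=0, I_hi=50, C_lo=0.00000, C_hi=0.05310.
(50−0)/(0.05310−0.00000) × (0.02242−0.00000) + 0 = 50/0.05310 × 0.02242 + 0 ≈ 21.11 → 21.
NO₂: 1411.0 lies in 1153.3–1970.8, so I_lo=151, I_hi=200, C_lo=1153.3, C_hi=1970.8.
(200−151)/(1970.8−1153.3) × (1411.0−1153.3) + 151 = 49/817.5 × 257.7 + 151 ≈ 166.45 → 166.
Sub-indices: PM10→108, CO→198, O₃→21, NO₂→166. Ranked high→low: 198, 166, 108, 21. Second-highest sub-index = 166.

166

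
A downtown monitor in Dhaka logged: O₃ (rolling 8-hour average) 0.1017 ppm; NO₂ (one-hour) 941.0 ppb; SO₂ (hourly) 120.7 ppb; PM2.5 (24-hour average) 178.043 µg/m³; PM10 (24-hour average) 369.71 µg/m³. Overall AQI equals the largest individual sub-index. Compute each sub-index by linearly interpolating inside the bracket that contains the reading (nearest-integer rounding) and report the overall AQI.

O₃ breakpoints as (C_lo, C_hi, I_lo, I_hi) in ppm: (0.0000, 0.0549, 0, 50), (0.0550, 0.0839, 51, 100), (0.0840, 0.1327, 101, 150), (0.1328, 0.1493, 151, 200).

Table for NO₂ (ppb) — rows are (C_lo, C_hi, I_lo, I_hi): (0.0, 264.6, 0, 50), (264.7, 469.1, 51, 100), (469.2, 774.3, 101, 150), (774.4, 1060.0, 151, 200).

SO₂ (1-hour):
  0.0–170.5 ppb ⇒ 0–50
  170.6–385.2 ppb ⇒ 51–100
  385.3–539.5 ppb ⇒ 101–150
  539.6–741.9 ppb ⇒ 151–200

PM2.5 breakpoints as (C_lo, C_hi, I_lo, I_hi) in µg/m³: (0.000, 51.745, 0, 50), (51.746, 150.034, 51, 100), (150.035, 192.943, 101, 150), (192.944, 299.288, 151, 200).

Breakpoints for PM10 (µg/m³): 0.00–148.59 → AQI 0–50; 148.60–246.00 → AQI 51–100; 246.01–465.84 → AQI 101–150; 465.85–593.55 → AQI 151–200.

180

O₃: 0.1017 lies in 0.0840–0.1327, so I_lo=101, I_hi=150, C_lo=0.0840, C_hi=0.1327.
(150−101)/(0.1327−0.0840) × (0.1017−0.0840) + 101 = 49/0.0487 × 0.0177 + 101 ≈ 118.81 → 119.
NO₂: row 774.4–1060.0 (AQI 151–200). (200−151)·(941.0−774.4)/(1060.0−774.4) + 151 = 49·166.6/285.6 + 151 ≈ 179.58 → 180.
SO₂: 120.7 ∈ [0.0, 170.5] ↔ index [0, 50].
0 + (120.7−0.0)·(50−0)/(170.5−0.0) = 0 + 120.7·50/170.5 ≈ 35.40, so AQI = 35.
PM2.5 178.043: bracket 150.035–192.943 → index 101–150; slope 49/42.908, offset 28.008.
AQI = 101 + 49/42.908·28.008 ≈ 132.98 ⇒ 133.
PM10: 369.71 lies in 246.01–465.84, so I_lo=101, I_hi=150, C_lo=246.01, C_hi=465.84.
(150−101)/(465.84−246.01) × (369.71−246.01) + 101 = 49/219.83 × 123.70 + 101 ≈ 128.57 → 129.
Sub-indices: O₃→119, NO₂→180, SO₂→35, PM2.5→133, PM10→129. Overall AQI = max = 180; dominant pollutant is NO₂.
AQI 180: Unhealthy.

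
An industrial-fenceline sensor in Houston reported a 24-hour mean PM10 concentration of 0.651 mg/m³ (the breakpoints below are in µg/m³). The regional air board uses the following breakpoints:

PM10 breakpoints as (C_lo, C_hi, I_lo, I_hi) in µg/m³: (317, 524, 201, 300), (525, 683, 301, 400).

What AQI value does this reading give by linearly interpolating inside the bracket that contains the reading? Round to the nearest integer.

380

Convert: 0.651 mg/m³ = 651 µg/m³.
PM10: row 525–683 (AQI 301–400). (400−301)·(651−525)/(683−525) + 301 = 99·126/158 + 301 ≈ 379.95 → 380.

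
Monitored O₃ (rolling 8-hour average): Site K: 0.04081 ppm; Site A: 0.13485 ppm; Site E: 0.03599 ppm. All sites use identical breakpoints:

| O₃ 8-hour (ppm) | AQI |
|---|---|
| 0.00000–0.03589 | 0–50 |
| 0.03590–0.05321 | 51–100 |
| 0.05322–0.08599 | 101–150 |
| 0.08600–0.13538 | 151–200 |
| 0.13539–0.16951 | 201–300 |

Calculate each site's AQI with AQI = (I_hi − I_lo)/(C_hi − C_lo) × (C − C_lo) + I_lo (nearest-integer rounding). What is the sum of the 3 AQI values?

Site K: 0.04081 ∈ [0.03590, 0.05321] ↔ index [51, 100].
51 + (0.04081−0.03590)·(100−51)/(0.05321−0.03590) = 51 + 0.00491·49/0.01731 ≈ 64.90, so AQI = 65.
Site A: 0.13485 ∈ [0.08600, 0.13538] ↔ index [151, 200].
151 + (0.13485−0.08600)·(200−151)/(0.13538−0.08600) = 151 + 0.04885·49/0.04938 ≈ 199.47, so AQI = 199.
Site E: row 0.03590–0.05321 (AQI 51–100). (100−51)·(0.03599−0.03590)/(0.05321−0.03590) + 51 = 49·0.00009/0.01731 + 51 ≈ 51.25 → 51.
AQIs: Site K=65, Site A=199, Site E=51. Sum = 65 + 199 + 51 = 315.

315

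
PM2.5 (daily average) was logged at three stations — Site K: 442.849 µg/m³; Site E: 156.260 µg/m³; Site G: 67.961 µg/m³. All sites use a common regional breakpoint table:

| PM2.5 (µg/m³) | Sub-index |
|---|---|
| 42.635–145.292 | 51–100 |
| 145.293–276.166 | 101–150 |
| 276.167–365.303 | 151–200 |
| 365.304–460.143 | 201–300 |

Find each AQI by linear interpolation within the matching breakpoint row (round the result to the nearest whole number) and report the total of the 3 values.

Site K: row 365.304–460.143 (AQI 201–300). (300−201)·(442.849−365.304)/(460.143−365.304) + 201 = 99·77.545/94.839 + 201 ≈ 281.95 → 282.
Site E 156.260: bracket 145.293–276.166 → index 101–150; slope 49/130.873, offset 10.967.
AQI = 101 + 49/130.873·10.967 ≈ 105.11 ⇒ 105.
Site G: 67.961 ∈ [42.635, 145.292] ↔ index [51, 100].
51 + (67.961−42.635)·(100−51)/(145.292−42.635) = 51 + 25.326·49/102.657 ≈ 63.09, so AQI = 63.
AQIs: Site K=282, Site E=105, Site G=63. Sum = 282 + 105 + 63 = 450.

450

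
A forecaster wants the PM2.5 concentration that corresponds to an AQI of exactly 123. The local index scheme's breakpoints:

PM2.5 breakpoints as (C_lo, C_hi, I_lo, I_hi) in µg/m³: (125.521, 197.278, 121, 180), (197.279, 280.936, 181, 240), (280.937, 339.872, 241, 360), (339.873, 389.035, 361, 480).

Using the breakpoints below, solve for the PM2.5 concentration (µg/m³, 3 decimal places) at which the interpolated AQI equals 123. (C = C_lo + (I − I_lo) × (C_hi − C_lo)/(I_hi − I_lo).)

127.953

AQI 123 lies in the 121–180 band, which corresponds to 125.521–197.278 µg/m³.
C = 125.521 + (123−121)×(197.278−125.521)/(180−121) = 125.521 + 2×71.757/59 ≈ 127.95344 µg/m³ → 127.953 µg/m³ to 3 dp.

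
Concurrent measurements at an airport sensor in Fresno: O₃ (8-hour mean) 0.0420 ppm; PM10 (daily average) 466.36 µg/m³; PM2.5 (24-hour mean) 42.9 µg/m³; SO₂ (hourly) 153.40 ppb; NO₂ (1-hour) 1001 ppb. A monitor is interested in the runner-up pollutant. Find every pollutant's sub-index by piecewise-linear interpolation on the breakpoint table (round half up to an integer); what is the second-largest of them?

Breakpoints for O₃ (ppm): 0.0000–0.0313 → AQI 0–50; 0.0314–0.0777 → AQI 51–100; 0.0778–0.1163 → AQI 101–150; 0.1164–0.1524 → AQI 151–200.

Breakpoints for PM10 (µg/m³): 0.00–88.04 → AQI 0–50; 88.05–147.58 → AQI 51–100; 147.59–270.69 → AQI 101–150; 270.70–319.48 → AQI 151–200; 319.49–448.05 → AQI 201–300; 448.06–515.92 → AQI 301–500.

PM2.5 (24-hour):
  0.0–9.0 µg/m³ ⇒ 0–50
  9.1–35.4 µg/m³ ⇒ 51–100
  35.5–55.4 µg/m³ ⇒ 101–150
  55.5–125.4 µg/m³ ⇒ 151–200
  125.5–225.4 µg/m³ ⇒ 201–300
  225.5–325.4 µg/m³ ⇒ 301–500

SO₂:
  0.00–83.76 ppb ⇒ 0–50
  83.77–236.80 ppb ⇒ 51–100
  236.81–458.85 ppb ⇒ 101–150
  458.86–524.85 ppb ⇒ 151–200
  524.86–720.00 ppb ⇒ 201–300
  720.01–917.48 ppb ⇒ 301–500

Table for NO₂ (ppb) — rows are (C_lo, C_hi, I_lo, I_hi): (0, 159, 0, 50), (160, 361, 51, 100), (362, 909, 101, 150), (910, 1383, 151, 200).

O₃: 0.0420 lies in 0.0314–0.0777, so I_lo=51, I_hi=100, C_lo=0.0314, C_hi=0.0777.
(100−51)/(0.0777−0.0314) × (0.0420−0.0314) + 51 = 49/0.0463 × 0.0106 + 51 ≈ 62.22 → 62.
PM10: 466.36 lies in 448.06–515.92, so I_lo=301, I_hi=500, C_lo=448.06, C_hi=515.92.
(500−301)/(515.92−448.06) × (466.36−448.06) + 301 = 199/67.86 × 18.30 + 301 ≈ 354.66 → 355.
PM2.5: 42.9 ∈ [35.5, 55.4] ↔ index [101, 150].
101 + (42.9−35.5)·(150−101)/(55.4−35.5) = 101 + 7.4·49/19.9 ≈ 119.22, so AQI = 119.
SO₂: 153.40 ∈ [83.77, 236.80] ↔ index [51, 100].
51 + (153.40−83.77)·(100−51)/(236.80−83.77) = 51 + 69.63·49/153.03 ≈ 73.30, so AQI = 73.
NO₂: row 910–1383 (AQI 151–200). (200−151)·(1001−910)/(1383−910) + 151 = 49·91/473 + 151 ≈ 160.43 → 160.
Sub-indices: O₃→62, PM10→355, PM2.5→119, SO₂→73, NO₂→160. Ranked high→low: 355, 160, 119, 73, 62. Second-highest sub-index = 160.

160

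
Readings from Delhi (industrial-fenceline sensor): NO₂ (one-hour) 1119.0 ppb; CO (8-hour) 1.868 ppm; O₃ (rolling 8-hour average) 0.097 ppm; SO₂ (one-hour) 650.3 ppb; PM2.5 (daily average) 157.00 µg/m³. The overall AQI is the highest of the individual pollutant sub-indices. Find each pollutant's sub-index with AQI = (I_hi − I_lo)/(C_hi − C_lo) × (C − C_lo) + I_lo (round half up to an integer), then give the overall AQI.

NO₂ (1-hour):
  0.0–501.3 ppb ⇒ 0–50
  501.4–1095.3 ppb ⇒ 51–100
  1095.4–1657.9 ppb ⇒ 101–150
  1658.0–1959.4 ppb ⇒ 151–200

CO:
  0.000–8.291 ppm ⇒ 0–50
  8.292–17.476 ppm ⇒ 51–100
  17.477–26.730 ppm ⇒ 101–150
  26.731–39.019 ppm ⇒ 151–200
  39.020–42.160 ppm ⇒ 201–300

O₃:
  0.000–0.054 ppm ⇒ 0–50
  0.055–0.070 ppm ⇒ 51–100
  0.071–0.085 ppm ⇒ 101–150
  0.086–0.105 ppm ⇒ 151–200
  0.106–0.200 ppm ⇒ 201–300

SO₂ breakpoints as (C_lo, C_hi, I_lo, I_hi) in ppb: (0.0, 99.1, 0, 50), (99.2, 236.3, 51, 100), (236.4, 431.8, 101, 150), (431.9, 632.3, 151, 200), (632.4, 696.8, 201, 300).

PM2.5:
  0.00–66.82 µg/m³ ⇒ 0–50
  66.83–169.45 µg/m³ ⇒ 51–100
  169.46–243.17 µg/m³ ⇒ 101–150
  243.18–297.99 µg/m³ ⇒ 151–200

229

NO₂: 1119.0 lies in 1095.4–1657.9, so I_lo=101, I_hi=150, C_lo=1095.4, C_hi=1657.9.
(150−101)/(1657.9−1095.4) × (1119.0−1095.4) + 101 = 49/562.5 × 23.6 + 101 ≈ 103.06 → 103.
CO: 1.868 lies in 0.000–8.291, so I_lo=0, I_hi=50, C_lo=0.000, C_hi=8.291.
(50−0)/(8.291−0.000) × (1.868−0.000) + 0 = 50/8.291 × 1.868 + 0 ≈ 11.27 → 11.
O₃: row 0.086–0.105 (AQI 151–200). (200−151)·(0.097−0.086)/(0.105−0.086) + 151 = 49·0.011/0.019 + 151 ≈ 179.37 → 179.
SO₂: 650.3 lies in 632.4–696.8, so I_lo=201, I_hi=300, C_lo=632.4, C_hi=696.8.
(300−201)/(696.8−632.4) × (650.3−632.4) + 201 = 99/64.4 × 17.9 + 201 ≈ 228.52 → 229.
PM2.5: 157.00 lies in 66.83–169.45, so I_lo=51, I_hi=100, C_lo=66.83, C_hi=169.45.
(100−51)/(169.45−66.83) × (157.00−66.83) + 51 = 49/102.62 × 90.17 + 51 ≈ 94.06 → 94.
Sub-indices: NO₂→103, CO→11, O₃→179, SO₂→229, PM2.5→94. Overall AQI = max = 229; dominant pollutant is SO₂.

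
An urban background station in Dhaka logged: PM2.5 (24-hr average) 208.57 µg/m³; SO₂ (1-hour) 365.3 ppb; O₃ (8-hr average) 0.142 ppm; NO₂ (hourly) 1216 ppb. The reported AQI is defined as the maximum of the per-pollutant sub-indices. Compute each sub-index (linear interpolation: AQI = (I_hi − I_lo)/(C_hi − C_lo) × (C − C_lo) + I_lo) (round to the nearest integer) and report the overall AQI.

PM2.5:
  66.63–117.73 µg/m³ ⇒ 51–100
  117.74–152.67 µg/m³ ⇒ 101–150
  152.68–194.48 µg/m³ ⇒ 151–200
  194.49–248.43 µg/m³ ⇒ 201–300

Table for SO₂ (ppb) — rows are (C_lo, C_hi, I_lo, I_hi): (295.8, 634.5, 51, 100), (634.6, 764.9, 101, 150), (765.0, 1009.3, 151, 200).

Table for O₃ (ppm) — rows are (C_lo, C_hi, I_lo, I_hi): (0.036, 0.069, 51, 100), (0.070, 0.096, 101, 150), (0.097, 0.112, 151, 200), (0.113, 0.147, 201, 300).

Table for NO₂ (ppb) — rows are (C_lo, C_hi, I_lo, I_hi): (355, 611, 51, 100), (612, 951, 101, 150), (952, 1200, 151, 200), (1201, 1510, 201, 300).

285

PM2.5 208.57: bracket 194.49–248.43 → index 201–300; slope 99/53.94, offset 14.08.
AQI = 201 + 99/53.94·14.08 ≈ 226.84 ⇒ 227.
SO₂: row 295.8–634.5 (AQI 51–100). (100−51)·(365.3−295.8)/(634.5−295.8) + 51 = 49·69.5/338.7 + 51 ≈ 61.05 → 61.
O₃: 0.142 ∈ [0.113, 0.147] ↔ index [201, 300].
201 + (0.142−0.113)·(300−201)/(0.147−0.113) = 201 + 0.029·99/0.034 ≈ 285.44, so AQI = 285.
NO₂: 1216 lies in 1201–1510, so I_lo=201, I_hi=300, C_lo=1201, C_hi=1510.
(300−201)/(1510−1201) × (1216−1201) + 201 = 99/309 × 15 + 201 ≈ 205.81 → 206.
Sub-indices: PM2.5→227, SO₂→61, O₃→285, NO₂→206. Overall AQI = max = 285; dominant pollutant is O₃.
AQI 285: Very Unhealthy.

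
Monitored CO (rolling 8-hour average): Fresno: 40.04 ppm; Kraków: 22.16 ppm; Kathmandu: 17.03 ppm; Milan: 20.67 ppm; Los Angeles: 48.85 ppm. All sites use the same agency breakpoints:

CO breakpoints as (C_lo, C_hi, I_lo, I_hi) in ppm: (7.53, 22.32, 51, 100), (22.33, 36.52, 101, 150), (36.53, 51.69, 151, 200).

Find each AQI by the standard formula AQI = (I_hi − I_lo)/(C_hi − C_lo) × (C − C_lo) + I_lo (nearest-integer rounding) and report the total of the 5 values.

Fresno: 40.04 lies in 36.53–51.69, so I_lo=151, I_hi=200, C_lo=36.53, C_hi=51.69.
(200−151)/(51.69−36.53) × (40.04−36.53) + 151 = 49/15.16 × 3.51 + 151 ≈ 162.34 → 162.
Kraków: 22.16 lies in 7.53–22.32, so I_lo=51, I_hi=100, C_lo=7.53, C_hi=22.32.
(100−51)/(22.32−7.53) × (22.16−7.53) + 51 = 49/14.79 × 14.63 + 51 ≈ 99.47 → 99.
Kathmandu: 17.03 ∈ [7.53, 22.32] ↔ index [51, 100].
51 + (17.03−7.53)·(100−51)/(22.32−7.53) = 51 + 9.50·49/14.79 ≈ 82.47, so AQI = 82.
Milan 20.67: bracket 7.53–22.32 → index 51–100; slope 49/14.79, offset 13.14.
AQI = 51 + 49/14.79·13.14 ≈ 94.53 ⇒ 95.
Los Angeles: 48.85 lies in 36.53–51.69, so I_lo=151, I_hi=200, C_lo=36.53, C_hi=51.69.
(200−151)/(51.69−36.53) × (48.85−36.53) + 151 = 49/15.16 × 12.32 + 151 ≈ 190.82 → 191.
AQIs: Fresno=162, Kraków=99, Kathmandu=82, Milan=95, Los Angeles=191. Sum = 162 + 99 + 82 + 95 + 191 = 629.

629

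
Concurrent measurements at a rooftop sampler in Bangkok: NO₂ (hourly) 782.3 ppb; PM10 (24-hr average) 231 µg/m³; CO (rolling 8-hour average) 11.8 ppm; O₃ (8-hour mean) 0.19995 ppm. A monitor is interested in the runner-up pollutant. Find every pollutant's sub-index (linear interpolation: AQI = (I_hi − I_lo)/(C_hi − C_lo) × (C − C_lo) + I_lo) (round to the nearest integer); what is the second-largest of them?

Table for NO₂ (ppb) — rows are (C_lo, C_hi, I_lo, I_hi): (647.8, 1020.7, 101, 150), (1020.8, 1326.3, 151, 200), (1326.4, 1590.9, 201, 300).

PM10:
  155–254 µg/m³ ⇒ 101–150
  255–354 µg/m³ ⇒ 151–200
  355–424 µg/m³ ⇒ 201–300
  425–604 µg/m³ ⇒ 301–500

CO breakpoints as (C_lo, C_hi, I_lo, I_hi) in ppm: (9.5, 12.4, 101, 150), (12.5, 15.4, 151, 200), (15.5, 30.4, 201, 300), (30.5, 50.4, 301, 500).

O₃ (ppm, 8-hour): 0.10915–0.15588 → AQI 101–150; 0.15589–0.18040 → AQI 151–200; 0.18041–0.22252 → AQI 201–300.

140

NO₂ 782.3: bracket 647.8–1020.7 → index 101–150; slope 49/372.9, offset 134.5.
AQI = 101 + 49/372.9·134.5 ≈ 118.67 ⇒ 119.
PM10: 231 lies in 155–254, so I_lo=101, I_hi=150, C_lo=155, C_hi=254.
(150−101)/(254−155) × (231−155) + 101 = 49/99 × 76 + 101 ≈ 138.62 → 139.
CO: row 9.5–12.4 (AQI 101–150). (150−101)·(11.8−9.5)/(12.4−9.5) + 101 = 49·2.3/2.9 + 101 ≈ 139.86 → 140.
O₃: 0.19995 lies in 0.18041–0.22252, so I_lo=201, I_hi=300, C_lo=0.18041, C_hi=0.22252.
(300−201)/(0.22252−0.18041) × (0.19995−0.18041) + 201 = 99/0.04211 × 0.01954 + 201 ≈ 246.94 → 247.
Sub-indices: NO₂→119, PM10→139, CO→140, O₃→247. Ranked high→low: 247, 140, 139, 119. Second-highest sub-index = 140.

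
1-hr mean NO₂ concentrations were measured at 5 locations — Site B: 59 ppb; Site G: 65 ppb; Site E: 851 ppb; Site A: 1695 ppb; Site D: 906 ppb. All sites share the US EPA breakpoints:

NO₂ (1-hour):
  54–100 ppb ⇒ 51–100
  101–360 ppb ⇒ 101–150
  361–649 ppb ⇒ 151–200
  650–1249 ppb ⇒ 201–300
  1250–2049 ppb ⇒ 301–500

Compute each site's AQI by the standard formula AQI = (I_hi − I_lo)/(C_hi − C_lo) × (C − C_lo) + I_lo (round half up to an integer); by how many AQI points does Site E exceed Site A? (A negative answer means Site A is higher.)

-178

Site B: 59 ∈ [54, 100] ↔ index [51, 100].
51 + (59−54)·(100−51)/(100−54) = 51 + 5·49/46 ≈ 56.33, so AQI = 56.
Site G: 65 ∈ [54, 100] ↔ index [51, 100].
51 + (65−54)·(100−51)/(100−54) = 51 + 11·49/46 ≈ 62.72, so AQI = 63.
Site E: 851 ∈ [650, 1249] ↔ index [201, 300].
201 + (851−650)·(300−201)/(1249−650) = 201 + 201·99/599 ≈ 234.22, so AQI = 234.
Site A 1695: bracket 1250–2049 → index 301–500; slope 199/799, offset 445.
AQI = 301 + 199/799·445 ≈ 411.83 ⇒ 412.
Site D 906: bracket 650–1249 → index 201–300; slope 99/599, offset 256.
AQI = 201 + 99/599·256 ≈ 243.31 ⇒ 243.
AQIs: Site B=56, Site G=63, Site E=234, Site A=412, Site D=243. Site E (234) − Site A (412) = -178.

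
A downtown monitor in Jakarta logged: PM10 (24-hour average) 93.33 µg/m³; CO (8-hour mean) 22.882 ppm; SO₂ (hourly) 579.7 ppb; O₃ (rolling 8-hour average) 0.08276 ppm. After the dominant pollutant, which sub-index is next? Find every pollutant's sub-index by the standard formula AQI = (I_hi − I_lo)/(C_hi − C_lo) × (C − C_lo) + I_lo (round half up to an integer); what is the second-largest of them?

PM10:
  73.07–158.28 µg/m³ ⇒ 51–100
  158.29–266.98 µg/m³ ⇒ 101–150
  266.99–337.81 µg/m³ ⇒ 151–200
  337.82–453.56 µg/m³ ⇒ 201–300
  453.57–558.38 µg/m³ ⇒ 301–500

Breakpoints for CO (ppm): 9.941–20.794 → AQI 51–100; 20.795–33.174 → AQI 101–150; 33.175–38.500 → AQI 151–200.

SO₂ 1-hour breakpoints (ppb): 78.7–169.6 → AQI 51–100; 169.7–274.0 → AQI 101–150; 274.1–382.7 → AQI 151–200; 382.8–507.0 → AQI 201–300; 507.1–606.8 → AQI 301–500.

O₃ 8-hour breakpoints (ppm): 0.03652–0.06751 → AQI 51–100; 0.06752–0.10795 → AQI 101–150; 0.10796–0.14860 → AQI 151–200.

119

PM10: 93.33 lies in 73.07–158.28, so I_lo=51, I_hi=100, C_lo=73.07, C_hi=158.28.
(100−51)/(158.28−73.07) × (93.33−73.07) + 51 = 49/85.21 × 20.26 + 51 ≈ 62.65 → 63.
CO: 22.882 lies in 20.795–33.174, so I_lo=101, I_hi=150, C_lo=20.795, C_hi=33.174.
(150−101)/(33.174−20.795) × (22.882−20.795) + 101 = 49/12.379 × 2.087 + 101 ≈ 109.26 → 109.
SO₂: row 507.1–606.8 (AQI 301–500). (500−301)·(579.7−507.1)/(606.8−507.1) + 301 = 199·72.6/99.7 + 301 ≈ 445.91 → 446.
O₃: row 0.06752–0.10795 (AQI 101–150). (150−101)·(0.08276−0.06752)/(0.10795−0.06752) + 101 = 49·0.01524/0.04043 + 101 ≈ 119.47 → 119.
Sub-indices: PM10→63, CO→109, SO₂→446, O₃→119. Ranked high→low: 446, 119, 109, 63. Second-highest sub-index = 119.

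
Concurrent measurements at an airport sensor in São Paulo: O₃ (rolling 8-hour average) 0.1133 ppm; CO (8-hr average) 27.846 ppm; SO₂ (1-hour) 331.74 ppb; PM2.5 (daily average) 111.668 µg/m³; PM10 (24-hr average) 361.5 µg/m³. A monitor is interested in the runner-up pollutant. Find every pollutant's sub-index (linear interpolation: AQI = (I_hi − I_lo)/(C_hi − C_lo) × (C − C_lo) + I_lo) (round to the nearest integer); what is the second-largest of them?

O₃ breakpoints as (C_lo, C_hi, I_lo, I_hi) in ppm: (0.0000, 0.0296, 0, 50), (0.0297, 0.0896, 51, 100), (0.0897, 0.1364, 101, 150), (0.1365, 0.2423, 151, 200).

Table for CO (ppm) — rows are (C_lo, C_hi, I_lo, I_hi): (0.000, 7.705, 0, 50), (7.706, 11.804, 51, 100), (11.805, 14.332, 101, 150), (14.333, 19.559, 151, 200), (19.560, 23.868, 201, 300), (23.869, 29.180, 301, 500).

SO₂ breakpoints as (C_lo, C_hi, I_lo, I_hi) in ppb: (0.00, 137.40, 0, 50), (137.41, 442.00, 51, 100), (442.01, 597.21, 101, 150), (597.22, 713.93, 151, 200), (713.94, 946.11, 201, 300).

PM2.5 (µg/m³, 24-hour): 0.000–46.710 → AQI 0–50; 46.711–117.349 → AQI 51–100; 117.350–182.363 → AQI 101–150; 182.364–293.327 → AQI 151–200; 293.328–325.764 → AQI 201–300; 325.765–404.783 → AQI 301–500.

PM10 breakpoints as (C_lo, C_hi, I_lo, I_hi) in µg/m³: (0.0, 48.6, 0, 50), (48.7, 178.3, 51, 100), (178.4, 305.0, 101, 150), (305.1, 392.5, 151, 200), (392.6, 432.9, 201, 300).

O₃: row 0.0897–0.1364 (AQI 101–150). (150−101)·(0.1133−0.0897)/(0.1364−0.0897) + 101 = 49·0.0236/0.0467 + 101 ≈ 125.76 → 126.
CO: row 23.869–29.180 (AQI 301–500). (500−301)·(27.846−23.869)/(29.180−23.869) + 301 = 199·3.977/5.311 + 301 ≈ 450.02 → 450.
SO₂: 331.74 ∈ [137.41, 442.00] ↔ index [51, 100].
51 + (331.74−137.41)·(100−51)/(442.00−137.41) = 51 + 194.33·49/304.59 ≈ 82.26, so AQI = 82.
PM2.5: 111.668 lies in 46.711–117.349, so I_lo=51, I_hi=100, C_lo=46.711, C_hi=117.349.
(100−51)/(117.349−46.711) × (111.668−46.711) + 51 = 49/70.638 × 64.957 + 51 ≈ 96.06 → 96.
PM10 361.5: bracket 305.1–392.5 → index 151–200; slope 49/87.4, offset 56.4.
AQI = 151 + 49/87.4·56.4 ≈ 182.62 ⇒ 183.
Sub-indices: O₃→126, CO→450, SO₂→82, PM2.5→96, PM10→183. Ranked high→low: 450, 183, 126, 96, 82. Second-highest sub-index = 183.

183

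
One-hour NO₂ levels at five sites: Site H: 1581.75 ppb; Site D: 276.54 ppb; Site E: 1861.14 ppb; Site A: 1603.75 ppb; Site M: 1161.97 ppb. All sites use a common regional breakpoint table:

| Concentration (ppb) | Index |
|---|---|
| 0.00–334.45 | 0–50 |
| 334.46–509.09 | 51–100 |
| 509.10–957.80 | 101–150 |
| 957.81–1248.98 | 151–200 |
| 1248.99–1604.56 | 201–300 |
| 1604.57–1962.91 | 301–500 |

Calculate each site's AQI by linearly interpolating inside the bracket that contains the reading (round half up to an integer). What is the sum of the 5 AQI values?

1263

Site H 1581.75: bracket 1248.99–1604.56 → index 201–300; slope 99/355.57, offset 332.76.
AQI = 201 + 99/355.57·332.76 ≈ 293.65 ⇒ 294.
Site D: 276.54 lies in 0.00–334.45, so I_lo=0, I_hi=50, C_lo=0.00, C_hi=334.45.
(50−0)/(334.45−0.00) × (276.54−0.00) + 0 = 50/334.45 × 276.54 + 0 ≈ 41.34 → 41.
Site E 1861.14: bracket 1604.57–1962.91 → index 301–500; slope 199/358.34, offset 256.57.
AQI = 301 + 199/358.34·256.57 ≈ 443.48 ⇒ 443.
Site A: 1603.75 lies in 1248.99–1604.56, so I_lo=201, I_hi=300, C_lo=1248.99, C_hi=1604.56.
(300−201)/(1604.56−1248.99) × (1603.75−1248.99) + 201 = 99/355.57 × 354.76 + 201 ≈ 299.77 → 300.
Site M: row 957.81–1248.98 (AQI 151–200). (200−151)·(1161.97−957.81)/(1248.98−957.81) + 151 = 49·204.16/291.17 + 151 ≈ 185.36 → 185.
AQIs: Site H=294, Site D=41, Site E=443, Site A=300, Site M=185. Sum = 294 + 41 + 443 + 300 + 185 = 1263.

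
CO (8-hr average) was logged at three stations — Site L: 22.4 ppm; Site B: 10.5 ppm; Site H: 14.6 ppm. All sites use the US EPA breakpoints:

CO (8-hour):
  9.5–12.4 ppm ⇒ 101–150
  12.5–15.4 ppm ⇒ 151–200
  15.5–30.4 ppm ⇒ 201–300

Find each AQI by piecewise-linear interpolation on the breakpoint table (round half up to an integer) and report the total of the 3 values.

Site L: 22.4 ∈ [15.5, 30.4] ↔ index [201, 300].
201 + (22.4−15.5)·(300−201)/(30.4−15.5) = 201 + 6.9·99/14.9 ≈ 246.85, so AQI = 247.
Site B 10.5: bracket 9.5–12.4 → index 101–150; slope 49/2.9, offset 1.0.
AQI = 101 + 49/2.9·1.0 ≈ 117.90 ⇒ 118.
Site H 14.6: bracket 12.5–15.4 → index 151–200; slope 49/2.9, offset 2.1.
AQI = 151 + 49/2.9·2.1 ≈ 186.48 ⇒ 186.
AQIs: Site L=247, Site B=118, Site H=186. Sum = 247 + 118 + 186 = 551.

551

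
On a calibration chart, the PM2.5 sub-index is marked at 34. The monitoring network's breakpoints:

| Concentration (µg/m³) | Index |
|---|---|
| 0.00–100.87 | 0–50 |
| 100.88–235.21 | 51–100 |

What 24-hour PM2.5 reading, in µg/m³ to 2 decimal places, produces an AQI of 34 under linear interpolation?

68.59

AQI 34 lies in the 0–50 band, which corresponds to 0.00–100.87 µg/m³.
C = 0.00 + (34−0)×(100.87−0.00)/(50−0) = 0.00 + 34×100.87/50 ≈ 68.5916 µg/m³ → 68.59 µg/m³ to 2 dp.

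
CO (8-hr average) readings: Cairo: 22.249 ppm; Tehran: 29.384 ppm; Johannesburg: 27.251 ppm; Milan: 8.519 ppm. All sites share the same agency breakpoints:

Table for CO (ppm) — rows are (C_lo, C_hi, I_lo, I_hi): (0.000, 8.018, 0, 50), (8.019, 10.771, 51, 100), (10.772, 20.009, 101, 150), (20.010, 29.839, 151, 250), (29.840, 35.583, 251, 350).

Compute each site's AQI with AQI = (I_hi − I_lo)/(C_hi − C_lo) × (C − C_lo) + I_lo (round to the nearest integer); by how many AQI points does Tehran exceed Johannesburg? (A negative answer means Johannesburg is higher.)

Cairo: row 20.010–29.839 (AQI 151–250). (250−151)·(22.249−20.010)/(29.839−20.010) + 151 = 99·2.239/9.829 + 151 ≈ 173.55 → 174.
Tehran: 29.384 ∈ [20.010, 29.839] ↔ index [151, 250].
151 + (29.384−20.010)·(250−151)/(29.839−20.010) = 151 + 9.374·99/9.829 ≈ 245.42, so AQI = 245.
Johannesburg: row 20.010–29.839 (AQI 151–250). (250−151)·(27.251−20.010)/(29.839−20.010) + 151 = 99·7.241/9.829 + 151 ≈ 223.93 → 224.
Milan: row 8.019–10.771 (AQI 51–100). (100−51)·(8.519−8.019)/(10.771−8.019) + 51 = 49·0.500/2.752 + 51 ≈ 59.90 → 60.
AQIs: Cairo=174, Tehran=245, Johannesburg=224, Milan=60. Tehran (245) − Johannesburg (224) = 21.

21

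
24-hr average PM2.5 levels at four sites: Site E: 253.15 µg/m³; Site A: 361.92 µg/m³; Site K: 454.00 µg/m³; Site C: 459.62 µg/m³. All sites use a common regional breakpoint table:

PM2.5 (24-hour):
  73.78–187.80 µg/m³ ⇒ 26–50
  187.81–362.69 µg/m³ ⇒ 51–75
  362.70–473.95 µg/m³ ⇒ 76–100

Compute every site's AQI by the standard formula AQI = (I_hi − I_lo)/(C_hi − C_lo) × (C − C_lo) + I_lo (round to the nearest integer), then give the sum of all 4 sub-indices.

328

Site E: 253.15 ∈ [187.81, 362.69] ↔ index [51, 75].
51 + (253.15−187.81)·(75−51)/(362.69−187.81) = 51 + 65.34·24/174.88 ≈ 59.97, so AQI = 60.
Site A: 361.92 lies in 187.81–362.69, so I_lo=51, I_hi=75, C_lo=187.81, C_hi=362.69.
(75−51)/(362.69−187.81) × (361.92−187.81) + 51 = 24/174.88 × 174.11 + 51 ≈ 74.89 → 75.
Site K: row 362.70–473.95 (AQI 76–100). (100−76)·(454.00−362.70)/(473.95−362.70) + 76 = 24·91.30/111.25 + 76 ≈ 95.70 → 96.
Site C: row 362.70–473.95 (AQI 76–100). (100−76)·(459.62−362.70)/(473.95−362.70) + 76 = 24·96.92/111.25 + 76 ≈ 96.91 → 97.
AQIs: Site E=60, Site A=75, Site K=96, Site C=97. Sum = 60 + 75 + 96 + 97 = 328.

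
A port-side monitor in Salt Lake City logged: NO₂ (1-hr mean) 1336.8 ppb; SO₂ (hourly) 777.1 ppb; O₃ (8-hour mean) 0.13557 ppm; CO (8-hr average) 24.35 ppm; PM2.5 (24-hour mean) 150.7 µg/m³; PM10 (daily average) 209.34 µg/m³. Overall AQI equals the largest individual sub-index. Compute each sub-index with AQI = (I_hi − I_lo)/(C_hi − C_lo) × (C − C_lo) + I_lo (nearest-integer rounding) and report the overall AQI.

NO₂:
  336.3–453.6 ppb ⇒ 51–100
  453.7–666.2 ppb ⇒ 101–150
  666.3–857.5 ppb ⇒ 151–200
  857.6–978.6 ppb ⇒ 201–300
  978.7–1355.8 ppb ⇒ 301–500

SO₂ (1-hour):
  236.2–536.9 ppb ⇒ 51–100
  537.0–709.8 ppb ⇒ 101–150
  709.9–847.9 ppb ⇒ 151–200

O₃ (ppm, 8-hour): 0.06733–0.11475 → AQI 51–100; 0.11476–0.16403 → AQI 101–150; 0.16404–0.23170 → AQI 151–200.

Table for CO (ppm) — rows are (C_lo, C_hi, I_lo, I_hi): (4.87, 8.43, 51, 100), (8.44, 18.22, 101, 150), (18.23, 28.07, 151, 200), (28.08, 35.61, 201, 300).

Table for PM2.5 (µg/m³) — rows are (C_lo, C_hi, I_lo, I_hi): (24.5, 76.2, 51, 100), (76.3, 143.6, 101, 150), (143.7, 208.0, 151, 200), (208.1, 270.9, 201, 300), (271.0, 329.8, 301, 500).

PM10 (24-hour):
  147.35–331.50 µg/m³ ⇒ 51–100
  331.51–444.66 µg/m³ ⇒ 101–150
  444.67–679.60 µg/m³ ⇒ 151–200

NO₂: 1336.8 ∈ [978.7, 1355.8] ↔ index [301, 500].
301 + (1336.8−978.7)·(500−301)/(1355.8−978.7) = 301 + 358.1·199/377.1 ≈ 489.97, so AQI = 490.
SO₂ 777.1: bracket 709.9–847.9 → index 151–200; slope 49/138.0, offset 67.2.
AQI = 151 + 49/138.0·67.2 ≈ 174.86 ⇒ 175.
O₃: 0.13557 ∈ [0.11476, 0.16403] ↔ index [101, 150].
101 + (0.13557−0.11476)·(150−101)/(0.16403−0.11476) = 101 + 0.02081·49/0.04927 ≈ 121.70, so AQI = 122.
CO: row 18.23–28.07 (AQI 151–200). (200−151)·(24.35−18.23)/(28.07−18.23) + 151 = 49·6.12/9.84 + 151 ≈ 181.48 → 181.
PM2.5: row 143.7–208.0 (AQI 151–200). (200−151)·(150.7−143.7)/(208.0−143.7) + 151 = 49·7.0/64.3 + 151 ≈ 156.33 → 156.
PM10: 209.34 ∈ [147.35, 331.50] ↔ index [51, 100].
51 + (209.34−147.35)·(100−51)/(331.50−147.35) = 51 + 61.99·49/184.15 ≈ 67.49, so AQI = 67.
Sub-indices: NO₂→490, SO₂→175, O₃→122, CO→181, PM2.5→156, PM10→67. Overall AQI = max = 490; dominant pollutant is NO₂.

490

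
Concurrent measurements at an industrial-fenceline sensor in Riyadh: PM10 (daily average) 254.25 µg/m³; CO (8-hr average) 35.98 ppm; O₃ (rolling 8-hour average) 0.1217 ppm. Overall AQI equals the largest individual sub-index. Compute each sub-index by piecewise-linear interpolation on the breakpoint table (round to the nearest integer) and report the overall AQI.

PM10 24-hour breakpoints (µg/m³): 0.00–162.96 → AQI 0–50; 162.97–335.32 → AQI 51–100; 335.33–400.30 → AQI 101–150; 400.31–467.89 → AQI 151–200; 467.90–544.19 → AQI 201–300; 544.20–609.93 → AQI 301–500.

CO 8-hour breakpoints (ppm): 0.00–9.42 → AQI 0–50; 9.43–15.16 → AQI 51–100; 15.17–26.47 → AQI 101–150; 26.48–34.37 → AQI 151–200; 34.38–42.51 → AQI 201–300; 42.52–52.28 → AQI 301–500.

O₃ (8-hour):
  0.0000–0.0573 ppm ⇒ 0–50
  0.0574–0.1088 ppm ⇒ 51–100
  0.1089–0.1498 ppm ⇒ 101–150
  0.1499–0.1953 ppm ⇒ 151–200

220

PM10: row 162.97–335.32 (AQI 51–100). (100−51)·(254.25−162.97)/(335.32−162.97) + 51 = 49·91.28/172.35 + 51 ≈ 76.95 → 77.
CO: 35.98 ∈ [34.38, 42.51] ↔ index [201, 300].
201 + (35.98−34.38)·(300−201)/(42.51−34.38) = 201 + 1.60·99/8.13 ≈ 220.48, so AQI = 220.
O₃: 0.1217 lies in 0.1089–0.1498, so I_lo=101, I_hi=150, C_lo=0.1089, C_hi=0.1498.
(150−101)/(0.1498−0.1089) × (0.1217−0.1089) + 101 = 49/0.0409 × 0.0128 + 101 ≈ 116.33 → 116.
Sub-indices: PM10→77, CO→220, O₃→116. Overall AQI = max = 220; dominant pollutant is CO.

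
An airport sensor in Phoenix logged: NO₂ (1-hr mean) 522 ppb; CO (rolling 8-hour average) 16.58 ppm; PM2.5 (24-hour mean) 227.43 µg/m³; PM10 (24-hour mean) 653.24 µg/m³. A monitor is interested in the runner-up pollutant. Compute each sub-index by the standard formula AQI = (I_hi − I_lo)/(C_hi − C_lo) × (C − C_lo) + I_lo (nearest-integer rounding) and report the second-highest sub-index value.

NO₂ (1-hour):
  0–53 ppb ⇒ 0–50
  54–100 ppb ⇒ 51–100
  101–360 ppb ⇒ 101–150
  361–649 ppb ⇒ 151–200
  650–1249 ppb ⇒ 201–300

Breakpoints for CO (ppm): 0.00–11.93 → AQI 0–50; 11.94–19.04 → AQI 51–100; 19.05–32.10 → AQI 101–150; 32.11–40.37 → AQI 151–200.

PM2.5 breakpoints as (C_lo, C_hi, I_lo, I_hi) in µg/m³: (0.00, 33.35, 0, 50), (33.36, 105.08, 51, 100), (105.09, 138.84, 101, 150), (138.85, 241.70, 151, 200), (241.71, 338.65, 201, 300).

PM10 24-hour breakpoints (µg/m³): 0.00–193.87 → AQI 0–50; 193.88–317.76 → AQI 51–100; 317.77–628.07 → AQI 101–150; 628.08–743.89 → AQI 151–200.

NO₂ 522: bracket 361–649 → index 151–200; slope 49/288, offset 161.
AQI = 151 + 49/288·161 ≈ 178.39 ⇒ 178.
CO: 16.58 ∈ [11.94, 19.04] ↔ index [51, 100].
51 + (16.58−11.94)·(100−51)/(19.04−11.94) = 51 + 4.64·49/7.10 ≈ 83.02, so AQI = 83.
PM2.5: 227.43 ∈ [138.85, 241.70] ↔ index [151, 200].
151 + (227.43−138.85)·(200−151)/(241.70−138.85) = 151 + 88.58·49/102.85 ≈ 193.20, so AQI = 193.
PM10: 653.24 lies in 628.08–743.89, so I_lo=151, I_hi=200, C_lo=628.08, C_hi=743.89.
(200−151)/(743.89−628.08) × (653.24−628.08) + 151 = 49/115.81 × 25.16 + 151 ≈ 161.65 → 162.
Sub-indices: NO₂→178, CO→83, PM2.5→193, PM10→162. Ranked high→low: 193, 178, 162, 83. Second-highest sub-index = 178.

178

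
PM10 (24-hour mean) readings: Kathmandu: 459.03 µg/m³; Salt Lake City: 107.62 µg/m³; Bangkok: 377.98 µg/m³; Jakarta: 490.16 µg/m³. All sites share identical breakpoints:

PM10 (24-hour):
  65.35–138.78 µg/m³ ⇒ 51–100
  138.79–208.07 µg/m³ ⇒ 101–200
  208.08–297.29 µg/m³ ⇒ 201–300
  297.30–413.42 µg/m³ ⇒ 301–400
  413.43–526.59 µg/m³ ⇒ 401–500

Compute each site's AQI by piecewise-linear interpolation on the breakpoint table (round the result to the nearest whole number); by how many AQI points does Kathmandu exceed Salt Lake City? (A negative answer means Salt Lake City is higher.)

362

Kathmandu: 459.03 lies in 413.43–526.59, so I_lo=401, I_hi=500, C_lo=413.43, C_hi=526.59.
(500−401)/(526.59−413.43) × (459.03−413.43) + 401 = 99/113.16 × 45.60 + 401 ≈ 440.89 → 441.
Salt Lake City: 107.62 lies in 65.35–138.78, so I_lo=51, I_hi=100, C_lo=65.35, C_hi=138.78.
(100−51)/(138.78−65.35) × (107.62−65.35) + 51 = 49/73.43 × 42.27 + 51 ≈ 79.21 → 79.
Bangkok 377.98: bracket 297.30–413.42 → index 301–400; slope 99/116.12, offset 80.68.
AQI = 301 + 99/116.12·80.68 ≈ 369.79 ⇒ 370.
Jakarta 490.16: bracket 413.43–526.59 → index 401–500; slope 99/113.16, offset 76.73.
AQI = 401 + 99/113.16·76.73 ≈ 468.13 ⇒ 468.
AQIs: Kathmandu=441, Salt Lake City=79, Bangkok=370, Jakarta=468. Kathmandu (441) − Salt Lake City (79) = 362.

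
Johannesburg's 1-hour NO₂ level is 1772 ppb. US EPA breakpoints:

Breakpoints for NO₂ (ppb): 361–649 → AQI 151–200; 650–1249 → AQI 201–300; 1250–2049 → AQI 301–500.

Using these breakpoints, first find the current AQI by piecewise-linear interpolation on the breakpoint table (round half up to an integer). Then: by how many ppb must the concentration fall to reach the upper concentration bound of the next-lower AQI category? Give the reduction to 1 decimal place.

523.0

NO₂ 1772: bracket 1250–2049 → index 301–500; slope 199/799, offset 522.
AQI = 301 + 199/799·522 ≈ 431.01 ⇒ 431.
Current AQI 431 is in the Hazardous range (301–500). The next-lower category tops out at AQI 300, whose upper concentration bound is 1249 ppb.
Reduction needed = 1772 − 1249 = 523.0 ppb.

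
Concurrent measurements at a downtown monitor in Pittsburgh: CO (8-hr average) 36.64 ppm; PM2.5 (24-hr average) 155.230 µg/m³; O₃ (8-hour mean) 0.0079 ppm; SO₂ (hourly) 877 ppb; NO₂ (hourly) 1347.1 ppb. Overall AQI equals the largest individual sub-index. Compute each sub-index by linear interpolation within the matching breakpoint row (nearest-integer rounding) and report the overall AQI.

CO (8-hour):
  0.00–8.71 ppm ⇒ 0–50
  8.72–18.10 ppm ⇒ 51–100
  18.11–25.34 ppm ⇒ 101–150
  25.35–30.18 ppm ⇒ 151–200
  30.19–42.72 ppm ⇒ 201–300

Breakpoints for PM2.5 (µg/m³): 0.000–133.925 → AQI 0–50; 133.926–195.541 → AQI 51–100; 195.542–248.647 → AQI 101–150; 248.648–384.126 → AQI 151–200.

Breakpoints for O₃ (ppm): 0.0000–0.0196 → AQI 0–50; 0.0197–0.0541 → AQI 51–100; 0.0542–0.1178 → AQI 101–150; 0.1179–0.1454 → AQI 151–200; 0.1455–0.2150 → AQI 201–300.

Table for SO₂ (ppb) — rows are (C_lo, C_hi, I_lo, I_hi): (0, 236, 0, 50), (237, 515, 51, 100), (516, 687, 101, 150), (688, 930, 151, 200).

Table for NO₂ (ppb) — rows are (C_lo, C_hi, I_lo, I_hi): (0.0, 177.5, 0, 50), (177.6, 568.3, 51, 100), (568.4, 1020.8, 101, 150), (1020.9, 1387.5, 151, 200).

CO: row 30.19–42.72 (AQI 201–300). (300−201)·(36.64−30.19)/(42.72−30.19) + 201 = 99·6.45/12.53 + 201 ≈ 251.96 → 252.
PM2.5: 155.230 lies in 133.926–195.541, so I_lo=51, I_hi=100, C_lo=133.926, C_hi=195.541.
(100−51)/(195.541−133.926) × (155.230−133.926) + 51 = 49/61.615 × 21.304 + 51 ≈ 67.94 → 68.
O₃: row 0.0000–0.0196 (AQI 0–50). (50−0)·(0.0079−0.0000)/(0.0196−0.0000) + 0 = 50·0.0079/0.0196 + 0 ≈ 20.15 → 20.
SO₂: 877 ∈ [688, 930] ↔ index [151, 200].
151 + (877−688)·(200−151)/(930−688) = 151 + 189·49/242 ≈ 189.27, so AQI = 189.
NO₂: 1347.1 lies in 1020.9–1387.5, so I_lo=151, I_hi=200, C_lo=1020.9, C_hi=1387.5.
(200−151)/(1387.5−1020.9) × (1347.1−1020.9) + 151 = 49/366.6 × 326.2 + 151 ≈ 194.60 → 195.
Sub-indices: CO→252, PM2.5→68, O₃→20, SO₂→189, NO₂→195. Overall AQI = max = 252; dominant pollutant is CO.

252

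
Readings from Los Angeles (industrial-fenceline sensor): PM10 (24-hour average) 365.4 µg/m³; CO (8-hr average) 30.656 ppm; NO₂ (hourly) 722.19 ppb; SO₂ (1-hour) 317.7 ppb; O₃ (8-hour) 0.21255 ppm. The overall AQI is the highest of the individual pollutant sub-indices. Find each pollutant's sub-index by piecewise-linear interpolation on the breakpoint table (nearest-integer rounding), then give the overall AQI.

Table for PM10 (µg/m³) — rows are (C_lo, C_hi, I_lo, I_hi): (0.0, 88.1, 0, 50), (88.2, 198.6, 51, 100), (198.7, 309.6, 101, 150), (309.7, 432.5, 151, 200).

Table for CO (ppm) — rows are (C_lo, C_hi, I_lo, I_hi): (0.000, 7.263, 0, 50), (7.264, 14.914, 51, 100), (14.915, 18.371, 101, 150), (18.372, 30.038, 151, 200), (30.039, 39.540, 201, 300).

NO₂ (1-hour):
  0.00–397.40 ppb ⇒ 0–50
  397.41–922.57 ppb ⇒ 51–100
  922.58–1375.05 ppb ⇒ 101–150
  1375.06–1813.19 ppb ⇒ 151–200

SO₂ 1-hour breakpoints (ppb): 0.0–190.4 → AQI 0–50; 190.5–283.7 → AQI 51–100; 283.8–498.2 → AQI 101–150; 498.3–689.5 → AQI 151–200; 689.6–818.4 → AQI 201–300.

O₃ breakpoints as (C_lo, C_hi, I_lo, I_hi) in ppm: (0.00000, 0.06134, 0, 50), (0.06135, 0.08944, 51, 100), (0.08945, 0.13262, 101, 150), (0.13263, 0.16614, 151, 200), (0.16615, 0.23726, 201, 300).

266

PM10 365.4: bracket 309.7–432.5 → index 151–200; slope 49/122.8, offset 55.7.
AQI = 151 + 49/122.8·55.7 ≈ 173.23 ⇒ 173.
CO: row 30.039–39.540 (AQI 201–300). (300−201)·(30.656−30.039)/(39.540−30.039) + 201 = 99·0.617/9.501 + 201 ≈ 207.43 → 207.
NO₂: row 397.41–922.57 (AQI 51–100). (100−51)·(722.19−397.41)/(922.57−397.41) + 51 = 49·324.78/525.16 + 51 ≈ 81.30 → 81.
SO₂: 317.7 lies in 283.8–498.2, so I_lo=101, I_hi=150, C_lo=283.8, C_hi=498.2.
(150−101)/(498.2−283.8) × (317.7−283.8) + 101 = 49/214.4 × 33.9 + 101 ≈ 108.75 → 109.
O₃: 0.21255 ∈ [0.16615, 0.23726] ↔ index [201, 300].
201 + (0.21255−0.16615)·(300−201)/(0.23726−0.16615) = 201 + 0.04640·99/0.07111 ≈ 265.60, so AQI = 266.
Sub-indices: PM10→173, CO→207, NO₂→81, SO₂→109, O₃→266. Overall AQI = max = 266; dominant pollutant is O₃.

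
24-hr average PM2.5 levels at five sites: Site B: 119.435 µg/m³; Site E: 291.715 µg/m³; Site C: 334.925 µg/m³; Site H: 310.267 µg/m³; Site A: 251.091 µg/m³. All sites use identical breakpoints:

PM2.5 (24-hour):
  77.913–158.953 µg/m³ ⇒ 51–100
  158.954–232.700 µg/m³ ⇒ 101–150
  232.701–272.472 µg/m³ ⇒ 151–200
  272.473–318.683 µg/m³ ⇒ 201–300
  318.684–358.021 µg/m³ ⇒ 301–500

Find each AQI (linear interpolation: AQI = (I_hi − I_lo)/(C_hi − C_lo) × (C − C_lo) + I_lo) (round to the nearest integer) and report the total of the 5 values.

Site B: 119.435 ∈ [77.913, 158.953] ↔ index [51, 100].
51 + (119.435−77.913)·(100−51)/(158.953−77.913) = 51 + 41.522·49/81.040 ≈ 76.11, so AQI = 76.
Site E: 291.715 ∈ [272.473, 318.683] ↔ index [201, 300].
201 + (291.715−272.473)·(300−201)/(318.683−272.473) = 201 + 19.242·99/46.210 ≈ 242.22, so AQI = 242.
Site C: 334.925 lies in 318.684–358.021, so I_lo=301, I_hi=500, C_lo=318.684, C_hi=358.021.
(500−301)/(358.021−318.684) × (334.925−318.684) + 301 = 199/39.337 × 16.241 + 301 ≈ 383.16 → 383.
Site H: 310.267 lies in 272.473–318.683, so I_lo=201, I_hi=300, C_lo=272.473, C_hi=318.683.
(300−201)/(318.683−272.473) × (310.267−272.473) + 201 = 99/46.210 × 37.794 + 201 ≈ 281.97 → 282.
Site A: 251.091 ∈ [232.701, 272.472] ↔ index [151, 200].
151 + (251.091−232.701)·(200−151)/(272.472−232.701) = 151 + 18.390·49/39.771 ≈ 173.66, so AQI = 174.
AQIs: Site B=76, Site E=242, Site C=383, Site H=282, Site A=174. Sum = 76 + 242 + 383 + 282 + 174 = 1157.

1157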